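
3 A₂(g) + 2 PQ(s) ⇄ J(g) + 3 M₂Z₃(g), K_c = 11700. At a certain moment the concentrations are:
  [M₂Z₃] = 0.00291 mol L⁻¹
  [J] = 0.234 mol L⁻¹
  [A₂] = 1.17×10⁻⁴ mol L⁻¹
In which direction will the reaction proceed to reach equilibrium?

forward (toward products)

(PQ is a pure solid — omitted from Q_c.)
Q_c = [J]·[M₂Z₃]³ / [A₂]³ = (0.234)·(0.00291)³ / (1.17×10⁻⁴)³ = 3600
Q_c = 3600 < K_c = 11700, so the forward reaction proceeds.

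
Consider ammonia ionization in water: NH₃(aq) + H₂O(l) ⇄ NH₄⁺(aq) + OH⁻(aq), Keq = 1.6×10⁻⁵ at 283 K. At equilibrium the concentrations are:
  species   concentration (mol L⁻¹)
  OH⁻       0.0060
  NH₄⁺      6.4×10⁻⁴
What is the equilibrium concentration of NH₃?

(H₂O is a pure liquid — omitted from Keq.)
At equilibrium, Keq = [NH₄⁺]·[OH⁻] / [NH₃] = 1.6×10⁻⁵.
(6.4×10⁻⁴)·(0.0060) / ([NH₃]) = 1.6×10⁻⁵
[NH₃] = 0.240 = 0.24 mol L⁻¹

[NH₃] = 0.24 mol L⁻¹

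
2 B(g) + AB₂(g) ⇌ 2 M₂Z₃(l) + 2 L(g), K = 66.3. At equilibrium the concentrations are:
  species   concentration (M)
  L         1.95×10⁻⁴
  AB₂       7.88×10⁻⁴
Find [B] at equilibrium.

[B] = 8.53×10⁻⁴ M

(M₂Z₃ is a pure liquid — omitted from K.)
At equilibrium, K = [L]² / ([B]²·[AB₂]) = 66.3.
(1.95×10⁻⁴)² / (([B])²·(7.88×10⁻⁴)) = 66.3
[B]² = 7.28×10⁻⁷ ⇒ [B] = 8.53×10⁻⁴ M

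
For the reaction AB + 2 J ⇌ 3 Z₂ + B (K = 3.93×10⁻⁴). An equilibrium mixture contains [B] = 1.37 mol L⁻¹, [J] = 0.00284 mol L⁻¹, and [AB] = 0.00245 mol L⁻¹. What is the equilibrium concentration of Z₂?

At equilibrium, K = [Z₂]³·[B] / ([AB]·[J]²) = 3.93×10⁻⁴.
([Z₂])³·(1.37) / ((0.00245)·(0.00284)²) = 3.93×10⁻⁴
[Z₂]³ = 5.67×10⁻¹² ⇒ [Z₂] = 1.78×10⁻⁴ mol L⁻¹

[Z₂] = 1.78×10⁻⁴ mol L⁻¹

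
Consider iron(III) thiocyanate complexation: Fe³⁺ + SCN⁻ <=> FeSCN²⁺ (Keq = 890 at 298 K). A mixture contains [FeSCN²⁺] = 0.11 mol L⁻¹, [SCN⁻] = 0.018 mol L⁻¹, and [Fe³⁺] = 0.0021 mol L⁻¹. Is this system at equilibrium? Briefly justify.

Q = [FeSCN²⁺] / ([Fe³⁺]·[SCN⁻]) = (0.11) / ((0.0021)·(0.018)) = 2900
Q = 2900 > Keq = 890: net reverse reaction.

no; Q > K, reaction proceeds in reverse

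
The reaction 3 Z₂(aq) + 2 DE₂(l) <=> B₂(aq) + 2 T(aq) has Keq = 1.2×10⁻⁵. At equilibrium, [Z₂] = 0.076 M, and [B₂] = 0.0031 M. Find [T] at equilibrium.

[T] = 0.0013 M

(DE₂ is a pure liquid — omitted from Keq.)
At equilibrium, Keq = [B₂]·[T]² / [Z₂]³ = 1.2×10⁻⁵.
(0.0031)·([T])² / (0.076)³ = 1.2×10⁻⁵
[T]² = 1.70×10⁻⁶ ⇒ [T] = 0.0013 M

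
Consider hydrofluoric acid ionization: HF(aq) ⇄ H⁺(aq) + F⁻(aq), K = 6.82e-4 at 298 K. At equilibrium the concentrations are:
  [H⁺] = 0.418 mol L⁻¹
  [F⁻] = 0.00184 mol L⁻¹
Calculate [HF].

[HF] = 1.13 mol L⁻¹

At equilibrium, K = [H⁺]·[F⁻] / [HF] = 6.82e-4.
(0.418)·(0.00184) / ([HF]) = 6.82e-4
[HF] = 1.13 mol L⁻¹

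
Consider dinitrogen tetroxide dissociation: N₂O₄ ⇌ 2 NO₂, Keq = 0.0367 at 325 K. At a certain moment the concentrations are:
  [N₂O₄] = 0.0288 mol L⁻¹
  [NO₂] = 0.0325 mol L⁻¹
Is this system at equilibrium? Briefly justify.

Q = [NO₂]² / [N₂O₄] = (0.0325)² / (0.0288) = 0.0367
Q = 0.0367 = Keq; the system is at equilibrium.

yes, at equilibrium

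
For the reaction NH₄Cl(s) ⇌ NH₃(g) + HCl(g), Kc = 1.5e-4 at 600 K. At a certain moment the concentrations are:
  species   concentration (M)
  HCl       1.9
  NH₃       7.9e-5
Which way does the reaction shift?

(NH₄Cl is a pure solid — omitted from Qc.)
Qc = [NH₃]·[HCl] = (7.9e-5)·(1.9) = 1.5e-4
Qc = 1.5e-4 = Kc, so the system is already at equilibrium.

at equilibrium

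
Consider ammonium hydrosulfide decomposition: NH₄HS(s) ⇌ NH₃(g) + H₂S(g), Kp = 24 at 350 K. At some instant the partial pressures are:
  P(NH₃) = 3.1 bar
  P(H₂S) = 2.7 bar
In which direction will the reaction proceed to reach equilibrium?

(NH₄HS is a pure solid — omitted from Qp.)
Qp = P(NH₃)·P(H₂S) = (3.1)·(2.7) = 8.4
Qp = 8.4 < Kp = 24, so the forward reaction proceeds.

forward (toward products)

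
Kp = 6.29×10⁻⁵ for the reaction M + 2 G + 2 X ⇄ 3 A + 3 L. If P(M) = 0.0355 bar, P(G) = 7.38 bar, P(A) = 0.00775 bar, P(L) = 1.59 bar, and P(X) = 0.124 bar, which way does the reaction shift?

Qp = P(A)³·P(L)³ / (P(M)·P(G)²·P(X)²) = (0.00775)³·(1.59)³ / ((0.0355)·(7.38)²·(0.124)²) = 6.29×10⁻⁵
Qp = 6.29×10⁻⁵ = Kp, so the system is already at equilibrium.

neither direction; the system is at equilibrium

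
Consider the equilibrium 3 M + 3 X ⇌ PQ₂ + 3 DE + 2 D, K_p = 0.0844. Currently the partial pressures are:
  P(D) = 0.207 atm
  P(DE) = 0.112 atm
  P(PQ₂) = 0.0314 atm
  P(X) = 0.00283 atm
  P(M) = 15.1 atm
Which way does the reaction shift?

toward products

Q_p = P(PQ₂)·P(DE)³·P(D)² / (P(M)³·P(X)³) = (0.0314)·(0.112)³·(0.207)² / ((15.1)³·(0.00283)³) = 0.0242
Q_p = 0.0242 < K_p = 0.0844, so the forward reaction proceeds.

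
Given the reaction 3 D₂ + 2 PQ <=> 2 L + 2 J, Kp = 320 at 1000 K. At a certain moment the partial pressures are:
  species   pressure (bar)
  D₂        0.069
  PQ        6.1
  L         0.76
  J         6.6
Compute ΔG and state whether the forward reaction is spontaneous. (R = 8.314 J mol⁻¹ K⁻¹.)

Qp = P(L)²·P(J)² / (P(D₂)³·P(PQ)²) = (0.76)²·(6.6)² / ((0.069)³·(6.1)²) = 2060
ΔG = RT ln(Qp/Kp) = (8.314 J mol⁻¹ K⁻¹)(1000 K) × ln(2060/320)
   = (8.314 kJ/mol)(1.862) = 15.5 kJ/mol
ΔG > 0, so the forward reaction is non-spontaneous (proceeds in reverse).

ΔG = 15.5 kJ/mol; the forward reaction is non-spontaneous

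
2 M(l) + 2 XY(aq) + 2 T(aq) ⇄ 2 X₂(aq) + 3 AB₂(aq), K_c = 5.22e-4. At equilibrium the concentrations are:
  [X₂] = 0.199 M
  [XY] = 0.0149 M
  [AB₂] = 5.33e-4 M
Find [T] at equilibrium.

(M is a pure liquid — omitted from K_c.)
At equilibrium, K_c = [X₂]²·[AB₂]³ / ([XY]²·[T]²) = 5.22e-4.
(0.199)²·(5.33e-4)³ / ((0.0149)²·([T])²) = 5.22e-4
[T]² = 5.17e-5 ⇒ [T] = 0.00719 M

[T] = 0.00719 M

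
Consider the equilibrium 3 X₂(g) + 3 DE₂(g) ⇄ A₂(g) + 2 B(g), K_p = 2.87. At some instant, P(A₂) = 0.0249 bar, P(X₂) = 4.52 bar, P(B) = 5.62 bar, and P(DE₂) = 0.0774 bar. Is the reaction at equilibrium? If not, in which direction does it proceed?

Q_p = P(A₂)·P(B)² / (P(X₂)³·P(DE₂)³) = (0.0249)·(5.62)² / ((4.52)³·(0.0774)³) = 18.4
Q_p = 18.4 > K_p = 2.87, so the reverse reaction proceeds.

to the left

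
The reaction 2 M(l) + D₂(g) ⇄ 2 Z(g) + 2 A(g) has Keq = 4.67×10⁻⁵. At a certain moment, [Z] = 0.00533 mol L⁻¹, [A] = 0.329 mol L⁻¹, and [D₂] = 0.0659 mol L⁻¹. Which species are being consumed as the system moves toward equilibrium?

none (at equilibrium)

(M is a pure liquid — omitted from Q.)
Q = [Z]²·[A]² / [D₂] = (0.00533)²·(0.329)² / (0.0659) = 4.67×10⁻⁵
Q = 4.67×10⁻⁵ = Keq; the system is at equilibrium.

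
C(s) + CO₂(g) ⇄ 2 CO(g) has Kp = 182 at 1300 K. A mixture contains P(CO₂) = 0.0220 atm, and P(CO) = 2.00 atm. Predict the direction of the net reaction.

neither direction; the system is at equilibrium

(C is a pure solid — omitted from Qp.)
Qp = P(CO)² / P(CO₂) = (2.00)² / (0.0220) = 182
Qp = 182 = Kp, so the system is already at equilibrium.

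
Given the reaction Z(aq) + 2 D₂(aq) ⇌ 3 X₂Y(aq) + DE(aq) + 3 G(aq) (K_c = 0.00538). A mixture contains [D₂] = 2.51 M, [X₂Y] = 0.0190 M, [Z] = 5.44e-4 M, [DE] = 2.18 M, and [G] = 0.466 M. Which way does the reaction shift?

Q_c = [X₂Y]³·[DE]·[G]³ / ([Z]·[D₂]²) = (0.0190)³·(2.18)·(0.466)³ / ((5.44e-4)·(2.51)²) = 4.41e-4
Q_c = 4.41e-4 < K_c = 0.00538, so the forward reaction proceeds.

to the right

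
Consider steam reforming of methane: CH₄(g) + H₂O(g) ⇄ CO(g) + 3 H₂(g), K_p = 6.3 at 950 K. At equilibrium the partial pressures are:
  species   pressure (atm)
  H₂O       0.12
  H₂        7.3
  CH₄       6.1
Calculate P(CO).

At equilibrium, K_p = P(CO)·P(H₂)³ / (P(CH₄)·P(H₂O)) = 6.3.
(P(CO))·(7.3)³ / ((6.1)·(0.12)) = 6.3
P(CO) = 0.0119 = 0.012 atm

P(CO) = 0.012 atm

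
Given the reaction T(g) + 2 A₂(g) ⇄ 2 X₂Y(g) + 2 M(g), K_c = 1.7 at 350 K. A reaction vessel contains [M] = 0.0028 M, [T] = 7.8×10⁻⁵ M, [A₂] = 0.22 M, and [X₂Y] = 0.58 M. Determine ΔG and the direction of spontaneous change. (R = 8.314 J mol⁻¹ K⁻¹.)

ΔG = -2.59 kJ/mol; the forward reaction is spontaneous

Q_c = [X₂Y]²·[M]² / ([T]·[A₂]²) = (0.58)²·(0.0028)² / ((7.8×10⁻⁵)·(0.22)²) = 0.699
ΔG = RT ln(Q_c/K_c) = (8.314 J mol⁻¹ K⁻¹)(350 K) × ln(0.699/1.7)
   = (2.910 kJ/mol)(-0.8887) = -2.59 kJ/mol
ΔG < 0, so the forward reaction is spontaneous (proceeds forward).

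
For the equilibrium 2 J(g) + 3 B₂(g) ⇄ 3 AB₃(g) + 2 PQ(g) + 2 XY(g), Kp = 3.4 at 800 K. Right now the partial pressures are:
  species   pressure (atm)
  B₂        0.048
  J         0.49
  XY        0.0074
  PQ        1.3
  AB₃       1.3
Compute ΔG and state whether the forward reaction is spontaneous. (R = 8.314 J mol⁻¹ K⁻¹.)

Qp = P(AB₃)³·P(PQ)²·P(XY)² / (P(J)²·P(B₂)³) = (1.3)³·(1.3)²·(0.0074)² / ((0.49)²·(0.048)³) = 7.66
ΔG = RT ln(Qp/Kp) = (8.314 J mol⁻¹ K⁻¹)(800 K) × ln(7.66/3.4)
   = (6.651 kJ/mol)(0.8122) = 5.40 kJ/mol
ΔG > 0, so the forward reaction is non-spontaneous (proceeds in reverse).

ΔG = 5.40 kJ/mol; the forward reaction is non-spontaneous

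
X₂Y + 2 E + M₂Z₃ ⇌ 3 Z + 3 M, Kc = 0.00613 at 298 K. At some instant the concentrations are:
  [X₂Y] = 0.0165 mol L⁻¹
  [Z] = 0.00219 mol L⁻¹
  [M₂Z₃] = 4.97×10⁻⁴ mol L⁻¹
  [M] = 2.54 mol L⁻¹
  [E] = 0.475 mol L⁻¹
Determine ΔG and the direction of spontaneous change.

Qc = [Z]³·[M]³ / ([X₂Y]·[E]²·[M₂Z₃]) = (0.00219)³·(2.54)³ / ((0.0165)·(0.475)²·(4.97×10⁻⁴)) = 0.0930
ΔG = RT ln(Qc/Kc) = (8.314 J mol⁻¹ K⁻¹)(298 K) × ln(0.0930/0.00613)
   = (2.478 kJ/mol)(2.719) = 6.74 kJ/mol
ΔG > 0, so the forward reaction is non-spontaneous (proceeds in reverse).

ΔG = 6.74 kJ/mol; the forward reaction is non-spontaneous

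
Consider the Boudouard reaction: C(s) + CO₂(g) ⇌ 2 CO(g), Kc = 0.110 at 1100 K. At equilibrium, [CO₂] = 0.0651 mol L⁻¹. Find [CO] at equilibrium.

[CO] = 0.0846 mol L⁻¹

(C is a pure solid — omitted from Kc.)
At equilibrium, Kc = [CO]² / [CO₂] = 0.110.
([CO])² / (0.0651) = 0.110
[CO]² = 0.00716 ⇒ [CO] = 0.0846 mol L⁻¹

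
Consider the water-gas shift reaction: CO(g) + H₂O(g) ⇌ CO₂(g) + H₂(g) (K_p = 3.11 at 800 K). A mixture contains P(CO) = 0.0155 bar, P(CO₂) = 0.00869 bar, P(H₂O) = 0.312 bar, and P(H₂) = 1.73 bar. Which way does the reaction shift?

Q_p = P(CO₂)·P(H₂) / (P(CO)·P(H₂O)) = (0.00869)·(1.73) / ((0.0155)·(0.312)) = 3.11
Q_p = 3.11 = K_p, so the system is already at equilibrium.

at equilibrium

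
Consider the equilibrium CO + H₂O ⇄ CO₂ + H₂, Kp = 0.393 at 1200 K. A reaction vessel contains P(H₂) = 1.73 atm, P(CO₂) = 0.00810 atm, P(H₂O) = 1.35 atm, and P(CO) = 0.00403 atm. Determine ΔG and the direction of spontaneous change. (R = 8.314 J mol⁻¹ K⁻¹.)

Qp = P(CO₂)·P(H₂) / (P(CO)·P(H₂O)) = (0.00810)·(1.73) / ((0.00403)·(1.35)) = 2.58
ΔG = RT ln(Qp/Kp) = (8.314 J mol⁻¹ K⁻¹)(1200 K) × ln(2.58/0.393)
   = (9.977 kJ/mol)(1.882) = 18.8 kJ/mol
ΔG > 0, so the forward reaction is non-spontaneous (proceeds in reverse).

ΔG = 18.8 kJ/mol; the forward reaction is non-spontaneous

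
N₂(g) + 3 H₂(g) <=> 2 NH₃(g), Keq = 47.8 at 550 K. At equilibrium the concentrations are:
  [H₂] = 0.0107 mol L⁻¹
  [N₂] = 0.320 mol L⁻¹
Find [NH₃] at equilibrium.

[NH₃] = 0.00433 mol L⁻¹

At equilibrium, Keq = [NH₃]² / ([N₂]·[H₂]³) = 47.8.
([NH₃])² / ((0.320)·(0.0107)³) = 47.8
[NH₃]² = 1.87e-5 ⇒ [NH₃] = 0.00433 mol L⁻¹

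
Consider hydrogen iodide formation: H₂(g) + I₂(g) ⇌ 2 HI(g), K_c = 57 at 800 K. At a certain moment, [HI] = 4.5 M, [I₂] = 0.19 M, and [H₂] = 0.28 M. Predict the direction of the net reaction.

to the left

Q_c = [HI]² / ([H₂]·[I₂]) = (4.5)² / ((0.28)·(0.19)) = 380
Q_c = 380 > K_c = 57, so the reverse reaction proceeds.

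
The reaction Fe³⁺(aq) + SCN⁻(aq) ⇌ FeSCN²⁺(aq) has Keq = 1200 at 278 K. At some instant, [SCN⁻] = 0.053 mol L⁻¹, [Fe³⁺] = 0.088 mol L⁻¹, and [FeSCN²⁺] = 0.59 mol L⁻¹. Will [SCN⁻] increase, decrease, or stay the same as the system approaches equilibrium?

Q = [FeSCN²⁺] / ([Fe³⁺]·[SCN⁻]) = (0.59) / ((0.088)·(0.053)) = 130
Q = 130 < Keq = 1200: net forward reaction.
SCN⁻ is a reactant, so it decreases.

decrease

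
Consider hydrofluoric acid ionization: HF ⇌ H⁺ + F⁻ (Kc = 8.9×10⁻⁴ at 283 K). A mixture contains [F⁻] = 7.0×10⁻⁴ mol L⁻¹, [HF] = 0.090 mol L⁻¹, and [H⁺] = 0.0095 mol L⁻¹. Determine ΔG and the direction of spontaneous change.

Qc = [H⁺]·[F⁻] / [HF] = (0.0095)·(7.0×10⁻⁴) / (0.090) = 7.39×10⁻⁵
ΔG = RT ln(Qc/Kc) = (8.314 J mol⁻¹ K⁻¹)(283 K) × ln(7.39×10⁻⁵/8.9×10⁻⁴)
   = (2.353 kJ/mol)(-2.489) = -5.86 kJ/mol
ΔG < 0, so the forward reaction is spontaneous (proceeds forward).

ΔG = -5.86 kJ/mol; the forward reaction is spontaneous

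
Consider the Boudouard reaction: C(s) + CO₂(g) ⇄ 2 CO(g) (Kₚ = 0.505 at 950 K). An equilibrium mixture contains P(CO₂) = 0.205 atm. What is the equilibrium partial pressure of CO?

P(CO) = 0.322 atm

(C is a pure solid — omitted from Kₚ.)
At equilibrium, Kₚ = P(CO)² / P(CO₂) = 0.505.
(P(CO))² / (0.205) = 0.505
P(CO)² = 0.104 ⇒ P(CO) = 0.322 atm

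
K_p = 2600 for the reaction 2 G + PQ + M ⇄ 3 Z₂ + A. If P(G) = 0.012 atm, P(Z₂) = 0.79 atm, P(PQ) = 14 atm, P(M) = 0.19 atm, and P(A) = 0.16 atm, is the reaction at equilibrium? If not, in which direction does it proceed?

in the forward direction

Q_p = P(Z₂)³·P(A) / (P(G)²·P(PQ)·P(M)) = (0.79)³·(0.16) / ((0.012)²·(14)·(0.19)) = 210
Q_p = 210 < K_p = 2600, so the forward reaction proceeds.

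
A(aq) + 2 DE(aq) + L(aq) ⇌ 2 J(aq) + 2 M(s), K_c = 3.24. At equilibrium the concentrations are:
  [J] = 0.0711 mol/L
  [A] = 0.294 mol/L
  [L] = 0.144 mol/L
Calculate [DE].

[DE] = 0.192 mol/L

(M is a pure solid — omitted from K_c.)
At equilibrium, K_c = [J]² / ([A]·[DE]²·[L]) = 3.24.
(0.0711)² / ((0.294)·([DE])²·(0.144)) = 3.24
[DE]² = 0.0369 ⇒ [DE] = 0.192 mol/L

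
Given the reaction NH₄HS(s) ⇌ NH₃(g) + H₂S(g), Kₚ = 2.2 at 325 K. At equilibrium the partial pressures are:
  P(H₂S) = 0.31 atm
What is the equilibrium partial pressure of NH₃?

(NH₄HS is a pure solid — omitted from Kₚ.)
At equilibrium, Kₚ = P(NH₃)·P(H₂S) = 2.2.
(P(NH₃))·(0.31) = 2.2
P(NH₃) = 7.10 = 7.1 atm

P(NH₃) = 7.1 atm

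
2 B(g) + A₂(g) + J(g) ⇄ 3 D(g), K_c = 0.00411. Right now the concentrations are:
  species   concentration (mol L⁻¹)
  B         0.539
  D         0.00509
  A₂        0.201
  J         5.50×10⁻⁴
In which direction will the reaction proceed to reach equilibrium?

neither direction; the system is at equilibrium

Q_c = [D]³ / ([B]²·[A₂]·[J]) = (0.00509)³ / ((0.539)²·(0.201)·(5.50×10⁻⁴)) = 0.00411
Q_c = 0.00411 = K_c, so the system is already at equilibrium.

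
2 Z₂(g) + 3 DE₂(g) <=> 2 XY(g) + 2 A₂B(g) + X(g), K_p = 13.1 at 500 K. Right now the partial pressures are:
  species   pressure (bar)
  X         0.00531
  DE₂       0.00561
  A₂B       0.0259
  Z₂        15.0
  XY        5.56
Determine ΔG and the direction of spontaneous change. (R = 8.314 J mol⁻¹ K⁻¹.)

ΔG = -6.46 kJ/mol; the forward reaction is spontaneous

Q_p = P(XY)²·P(A₂B)²·P(X) / (P(Z₂)²·P(DE₂)³) = (5.56)²·(0.0259)²·(0.00531) / ((15.0)²·(0.00561)³) = 2.77
ΔG = RT ln(Q_p/K_p) = (8.314 J mol⁻¹ K⁻¹)(500 K) × ln(2.77/13.1)
   = (4.157 kJ/mol)(-1.554) = -6.46 kJ/mol
ΔG < 0, so the forward reaction is spontaneous (proceeds forward).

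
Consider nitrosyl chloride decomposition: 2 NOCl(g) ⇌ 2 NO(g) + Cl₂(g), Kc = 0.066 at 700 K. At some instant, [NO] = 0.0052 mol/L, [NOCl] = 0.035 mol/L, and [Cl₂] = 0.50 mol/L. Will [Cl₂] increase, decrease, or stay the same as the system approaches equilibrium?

increase

Qc = [NO]²·[Cl₂] / [NOCl]² = (0.0052)²·(0.50) / (0.035)² = 0.011
Qc = 0.011 < Kc = 0.066: net forward reaction.
Cl₂ is a product, so it increases.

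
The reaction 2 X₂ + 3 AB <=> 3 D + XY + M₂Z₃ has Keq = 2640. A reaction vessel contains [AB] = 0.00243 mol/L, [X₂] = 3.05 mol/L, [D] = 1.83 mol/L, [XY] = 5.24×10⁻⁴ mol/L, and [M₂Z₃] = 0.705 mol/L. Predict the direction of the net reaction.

Q = [D]³·[XY]·[M₂Z₃] / ([X₂]²·[AB]³) = (1.83)³·(5.24×10⁻⁴)·(0.705) / ((3.05)²·(0.00243)³) = 17000
Q = 17000 > Keq = 2640, so the reverse reaction proceeds.

to the left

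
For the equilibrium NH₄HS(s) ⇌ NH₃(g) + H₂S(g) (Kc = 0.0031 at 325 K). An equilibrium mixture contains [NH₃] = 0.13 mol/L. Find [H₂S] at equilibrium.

(NH₄HS is a pure solid — omitted from Kc.)
At equilibrium, Kc = [NH₃]·[H₂S] = 0.0031.
(0.13)·([H₂S]) = 0.0031
[H₂S] = 0.0238 = 0.024 mol/L

[H₂S] = 0.024 mol/L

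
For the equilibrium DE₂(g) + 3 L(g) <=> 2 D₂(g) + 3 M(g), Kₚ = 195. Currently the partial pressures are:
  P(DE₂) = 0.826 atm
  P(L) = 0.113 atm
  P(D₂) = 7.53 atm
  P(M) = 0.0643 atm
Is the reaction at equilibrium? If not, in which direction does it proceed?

Qₚ = P(D₂)²·P(M)³ / (P(DE₂)·P(L)³) = (7.53)²·(0.0643)³ / ((0.826)·(0.113)³) = 12.6
Qₚ = 12.6 < Kₚ = 195, so the forward reaction proceeds.

to the right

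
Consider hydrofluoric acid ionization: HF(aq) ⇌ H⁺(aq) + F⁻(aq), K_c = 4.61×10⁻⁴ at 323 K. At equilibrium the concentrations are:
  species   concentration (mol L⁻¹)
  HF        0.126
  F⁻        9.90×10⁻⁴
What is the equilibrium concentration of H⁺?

[H⁺] = 0.0587 mol L⁻¹

At equilibrium, K_c = [H⁺]·[F⁻] / [HF] = 4.61×10⁻⁴.
([H⁺])·(9.90×10⁻⁴) / (0.126) = 4.61×10⁻⁴
[H⁺] = 0.0587 mol L⁻¹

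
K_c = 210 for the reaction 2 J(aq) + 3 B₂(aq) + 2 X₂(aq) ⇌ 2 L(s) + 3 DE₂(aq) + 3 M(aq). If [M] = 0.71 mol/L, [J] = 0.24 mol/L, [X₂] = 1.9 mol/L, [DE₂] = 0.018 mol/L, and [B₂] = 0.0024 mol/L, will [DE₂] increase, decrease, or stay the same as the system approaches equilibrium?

decrease

(L is a pure solid — omitted from Q_c.)
Q_c = [DE₂]³·[M]³ / ([J]²·[B₂]³·[X₂]²) = (0.018)³·(0.71)³ / ((0.24)²·(0.0024)³·(1.9)²) = 730
Q_c = 730 > K_c = 210: net reverse reaction.
DE₂ is a product, so it decreases.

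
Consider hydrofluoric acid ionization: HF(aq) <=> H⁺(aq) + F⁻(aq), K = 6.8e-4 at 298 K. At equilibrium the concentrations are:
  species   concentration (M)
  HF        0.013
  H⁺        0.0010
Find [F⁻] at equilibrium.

At equilibrium, K = [H⁺]·[F⁻] / [HF] = 6.8e-4.
(0.0010)·([F⁻]) / (0.013) = 6.8e-4
[F⁻] = 0.00884 = 0.0088 M

[F⁻] = 0.0088 M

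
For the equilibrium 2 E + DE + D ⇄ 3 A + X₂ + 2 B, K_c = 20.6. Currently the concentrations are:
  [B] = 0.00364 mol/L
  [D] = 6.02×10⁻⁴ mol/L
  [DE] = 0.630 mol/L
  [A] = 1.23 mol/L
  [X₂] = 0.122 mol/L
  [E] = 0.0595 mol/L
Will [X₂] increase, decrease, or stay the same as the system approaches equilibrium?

Q_c = [A]³·[X₂]·[B]² / ([E]²·[DE]·[D]) = (1.23)³·(0.122)·(0.00364)² / ((0.0595)²·(0.630)·(6.02×10⁻⁴)) = 2.24
Q_c = 2.24 < K_c = 20.6: net forward reaction.
X₂ is a product, so it increases.

increase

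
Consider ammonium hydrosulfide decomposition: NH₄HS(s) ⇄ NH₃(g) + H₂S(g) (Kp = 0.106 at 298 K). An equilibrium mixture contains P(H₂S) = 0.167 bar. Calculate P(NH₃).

P(NH₃) = 0.635 bar

(NH₄HS is a pure solid — omitted from Kp.)
At equilibrium, Kp = P(NH₃)·P(H₂S) = 0.106.
(P(NH₃))·(0.167) = 0.106
P(NH₃) = 0.635 bar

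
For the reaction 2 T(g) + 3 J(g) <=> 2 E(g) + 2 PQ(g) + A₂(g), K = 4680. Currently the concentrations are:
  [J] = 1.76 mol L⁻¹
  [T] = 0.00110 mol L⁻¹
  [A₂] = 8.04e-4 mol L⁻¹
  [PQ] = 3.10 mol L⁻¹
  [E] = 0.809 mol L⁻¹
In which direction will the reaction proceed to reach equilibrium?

Q = [E]²·[PQ]²·[A₂] / ([T]²·[J]³) = (0.809)²·(3.10)²·(8.04e-4) / ((0.00110)²·(1.76)³) = 767
Q = 767 < K = 4680, so the forward reaction proceeds.

in the forward direction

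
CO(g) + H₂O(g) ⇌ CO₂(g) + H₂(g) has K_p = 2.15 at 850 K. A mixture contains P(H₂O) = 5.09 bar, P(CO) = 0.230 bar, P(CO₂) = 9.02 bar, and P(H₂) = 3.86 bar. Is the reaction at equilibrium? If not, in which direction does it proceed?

Q_p = P(CO₂)·P(H₂) / (P(CO)·P(H₂O)) = (9.02)·(3.86) / ((0.230)·(5.09)) = 29.7
Q_p = 29.7 > K_p = 2.15, so the reverse reaction proceeds.

to the left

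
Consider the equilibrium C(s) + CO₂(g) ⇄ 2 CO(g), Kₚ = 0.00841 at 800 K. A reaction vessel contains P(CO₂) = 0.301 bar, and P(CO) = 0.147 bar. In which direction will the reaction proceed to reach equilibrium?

to the left

(C is a pure solid — omitted from Qₚ.)
Qₚ = P(CO)² / P(CO₂) = (0.147)² / (0.301) = 0.0718
Qₚ = 0.0718 > Kₚ = 0.00841, so the reverse reaction proceeds.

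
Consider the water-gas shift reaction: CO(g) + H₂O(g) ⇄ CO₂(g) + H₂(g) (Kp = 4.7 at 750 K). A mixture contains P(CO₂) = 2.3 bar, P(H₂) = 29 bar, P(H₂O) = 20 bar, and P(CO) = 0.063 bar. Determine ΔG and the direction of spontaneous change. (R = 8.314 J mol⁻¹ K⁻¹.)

Qp = P(CO₂)·P(H₂) / (P(CO)·P(H₂O)) = (2.3)·(29) / ((0.063)·(20)) = 52.9
ΔG = RT ln(Qp/Kp) = (8.314 J mol⁻¹ K⁻¹)(750 K) × ln(52.9/4.7)
   = (6.236 kJ/mol)(2.421) = 15.1 kJ/mol
ΔG > 0, so the forward reaction is non-spontaneous (proceeds in reverse).

ΔG = 15.1 kJ/mol; the forward reaction is non-spontaneous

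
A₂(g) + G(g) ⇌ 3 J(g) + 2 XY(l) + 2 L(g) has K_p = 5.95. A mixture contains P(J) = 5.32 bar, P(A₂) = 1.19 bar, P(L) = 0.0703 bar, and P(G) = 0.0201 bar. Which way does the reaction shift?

(XY is a pure liquid — omitted from Q_p.)
Q_p = P(J)³·P(L)² / (P(A₂)·P(G)) = (5.32)³·(0.0703)² / ((1.19)·(0.0201)) = 31.1
Q_p = 31.1 > K_p = 5.95, so the reverse reaction proceeds.

toward reactants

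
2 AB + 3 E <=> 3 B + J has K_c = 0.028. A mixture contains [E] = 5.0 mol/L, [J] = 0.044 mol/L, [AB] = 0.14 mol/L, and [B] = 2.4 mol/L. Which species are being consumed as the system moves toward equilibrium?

Q_c = [B]³·[J] / ([AB]²·[E]³) = (2.4)³·(0.044) / ((0.14)²·(5.0)³) = 0.25
Q_c = 0.25 > K_c = 0.028: net reverse reaction.

B, J (products)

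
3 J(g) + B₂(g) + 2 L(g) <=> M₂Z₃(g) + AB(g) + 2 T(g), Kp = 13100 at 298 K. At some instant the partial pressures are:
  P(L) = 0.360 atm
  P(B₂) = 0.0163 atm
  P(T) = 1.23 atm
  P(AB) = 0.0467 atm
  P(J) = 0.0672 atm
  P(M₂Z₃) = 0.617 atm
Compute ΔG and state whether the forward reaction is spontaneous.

ΔG = 4.08 kJ/mol; the forward reaction is non-spontaneous

Qp = P(M₂Z₃)·P(AB)·P(T)² / (P(J)³·P(B₂)·P(L)²) = (0.617)·(0.0467)·(1.23)² / ((0.0672)³·(0.0163)·(0.360)²) = 68000
ΔG = RT ln(Qp/Kp) = (8.314 J mol⁻¹ K⁻¹)(298 K) × ln(68000/13100)
   = (2.478 kJ/mol)(1.647) = 4.08 kJ/mol
ΔG > 0, so the forward reaction is non-spontaneous (proceeds in reverse).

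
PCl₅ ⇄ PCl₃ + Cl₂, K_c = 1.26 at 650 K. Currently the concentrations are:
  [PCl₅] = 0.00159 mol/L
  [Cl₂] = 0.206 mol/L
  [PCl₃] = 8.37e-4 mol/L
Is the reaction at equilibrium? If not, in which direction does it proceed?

to the right

Q_c = [PCl₃]·[Cl₂] / [PCl₅] = (8.37e-4)·(0.206) / (0.00159) = 0.108
Q_c = 0.108 < K_c = 1.26, so the forward reaction proceeds.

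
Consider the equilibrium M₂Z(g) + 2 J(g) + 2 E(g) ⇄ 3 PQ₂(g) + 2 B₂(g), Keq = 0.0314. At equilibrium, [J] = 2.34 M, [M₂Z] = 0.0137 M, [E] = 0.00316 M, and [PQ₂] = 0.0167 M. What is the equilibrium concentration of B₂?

At equilibrium, Keq = [PQ₂]³·[B₂]² / ([M₂Z]·[J]²·[E]²) = 0.0314.
(0.0167)³·([B₂])² / ((0.0137)·(2.34)²·(0.00316)²) = 0.0314
[B₂]² = 0.00505 ⇒ [B₂] = 0.0711 M

[B₂] = 0.0711 M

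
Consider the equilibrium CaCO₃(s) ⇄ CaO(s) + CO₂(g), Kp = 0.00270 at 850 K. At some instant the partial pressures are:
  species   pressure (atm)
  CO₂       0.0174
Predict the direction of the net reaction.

toward reactants

(CaCO₃, CaO are pure solids — omitted from Qp.)
Qp = P(CO₂) = 0.0174
Qp = 0.0174 > Kp = 0.00270, so the reverse reaction proceeds.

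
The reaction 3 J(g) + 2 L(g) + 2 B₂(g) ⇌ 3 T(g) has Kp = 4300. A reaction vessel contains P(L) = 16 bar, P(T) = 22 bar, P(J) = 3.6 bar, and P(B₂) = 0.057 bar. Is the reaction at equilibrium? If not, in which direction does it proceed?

Qp = P(T)³ / (P(J)³·P(L)²·P(B₂)²) = (22)³ / ((3.6)³·(16)²·(0.057)²) = 270
Qp = 270 < Kp = 4300, so the forward reaction proceeds.

toward products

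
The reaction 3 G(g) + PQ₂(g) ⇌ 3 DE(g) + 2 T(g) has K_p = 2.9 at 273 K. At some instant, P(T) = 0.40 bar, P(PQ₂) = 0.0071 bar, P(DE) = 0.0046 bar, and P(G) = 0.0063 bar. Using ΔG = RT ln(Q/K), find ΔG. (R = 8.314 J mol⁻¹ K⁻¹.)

Q_p = P(DE)³·P(T)² / (P(G)³·P(PQ₂)) = (0.0046)³·(0.40)² / ((0.0063)³·(0.0071)) = 8.77
ΔG = RT ln(Q_p/K_p) = (8.314 J mol⁻¹ K⁻¹)(273 K) × ln(8.77/2.9)
   = (2.270 kJ/mol)(1.107) = 2.51 kJ/mol
ΔG > 0, so the forward reaction is non-spontaneous (proceeds in reverse).

ΔG = 2.51 kJ/mol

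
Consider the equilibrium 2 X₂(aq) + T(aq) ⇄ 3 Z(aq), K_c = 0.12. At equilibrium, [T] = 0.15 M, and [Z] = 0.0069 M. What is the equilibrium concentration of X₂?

At equilibrium, K_c = [Z]³ / ([X₂]²·[T]) = 0.12.
(0.0069)³ / (([X₂])²·(0.15)) = 0.12
[X₂]² = 1.83e-5 ⇒ [X₂] = 0.0043 M

[X₂] = 0.0043 M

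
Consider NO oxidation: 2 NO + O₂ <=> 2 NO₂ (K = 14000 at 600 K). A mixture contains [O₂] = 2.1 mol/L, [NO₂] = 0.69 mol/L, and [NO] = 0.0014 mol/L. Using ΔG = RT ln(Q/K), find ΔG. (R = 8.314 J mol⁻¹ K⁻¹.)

Q = [NO₂]² / ([NO]²·[O₂]) = (0.69)² / ((0.0014)²·(2.1)) = 1.16×10⁵
ΔG = RT ln(Q/K) = (8.314 J mol⁻¹ K⁻¹)(600 K) × ln(1.16×10⁵/14000)
   = (4.988 kJ/mol)(2.115) = 10.5 kJ/mol
ΔG > 0, so the forward reaction is non-spontaneous (proceeds in reverse).

ΔG = 10.5 kJ/mol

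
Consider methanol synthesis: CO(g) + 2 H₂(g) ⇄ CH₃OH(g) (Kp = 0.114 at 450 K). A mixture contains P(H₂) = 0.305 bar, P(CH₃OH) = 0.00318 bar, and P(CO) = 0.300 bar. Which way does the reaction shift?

Qp = P(CH₃OH) / (P(CO)·P(H₂)²) = (0.00318) / ((0.300)·(0.305)²) = 0.114
Qp = 0.114 = Kp, so the system is already at equilibrium.

neither direction; the system is at equilibrium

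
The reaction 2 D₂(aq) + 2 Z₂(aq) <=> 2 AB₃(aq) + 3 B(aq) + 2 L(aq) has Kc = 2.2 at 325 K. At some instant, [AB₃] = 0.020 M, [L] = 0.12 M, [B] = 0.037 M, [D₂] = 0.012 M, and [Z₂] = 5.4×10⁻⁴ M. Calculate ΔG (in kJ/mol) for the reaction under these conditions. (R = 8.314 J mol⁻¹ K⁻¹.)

Qc = [AB₃]²·[B]³·[L]² / ([D₂]²·[Z₂]²) = (0.020)²·(0.037)³·(0.12)² / ((0.012)²·(5.4×10⁻⁴)²) = 6.95
ΔG = RT ln(Qc/Kc) = (8.314 J mol⁻¹ K⁻¹)(325 K) × ln(6.95/2.2)
   = (2.702 kJ/mol)(1.150) = 3.11 kJ/mol
ΔG > 0, so the forward reaction is non-spontaneous (proceeds in reverse).

ΔG = 3.11 kJ/mol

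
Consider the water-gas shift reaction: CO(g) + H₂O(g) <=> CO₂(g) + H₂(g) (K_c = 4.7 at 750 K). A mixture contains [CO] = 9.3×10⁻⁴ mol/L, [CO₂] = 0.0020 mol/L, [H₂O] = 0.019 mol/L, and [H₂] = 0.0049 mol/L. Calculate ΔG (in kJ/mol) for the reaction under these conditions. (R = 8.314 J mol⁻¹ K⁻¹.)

ΔG = -13.3 kJ/mol

Q_c = [CO₂]·[H₂] / ([CO]·[H₂O]) = (0.0020)·(0.0049) / ((9.3×10⁻⁴)·(0.019)) = 0.555
ΔG = RT ln(Q_c/K_c) = (8.314 J mol⁻¹ K⁻¹)(750 K) × ln(0.555/4.7)
   = (6.236 kJ/mol)(-2.136) = -13.3 kJ/mol
ΔG < 0, so the forward reaction is spontaneous (proceeds forward).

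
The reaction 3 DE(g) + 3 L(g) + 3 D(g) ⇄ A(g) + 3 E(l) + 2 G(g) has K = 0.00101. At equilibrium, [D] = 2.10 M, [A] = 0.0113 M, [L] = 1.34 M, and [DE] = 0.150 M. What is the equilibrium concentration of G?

[G] = 0.0820 M

(E is a pure liquid — omitted from K.)
At equilibrium, K = [A]·[G]² / ([DE]³·[L]³·[D]³) = 0.00101.
(0.0113)·([G])² / ((0.150)³·(1.34)³·(2.10)³) = 0.00101
[G]² = 0.00672 ⇒ [G] = 0.0820 M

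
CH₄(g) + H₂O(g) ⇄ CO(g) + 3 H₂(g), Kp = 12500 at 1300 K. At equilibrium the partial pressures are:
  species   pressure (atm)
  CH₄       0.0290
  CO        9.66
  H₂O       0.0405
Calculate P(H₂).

At equilibrium, Kp = P(CO)·P(H₂)³ / (P(CH₄)·P(H₂O)) = 12500.
(9.66)·(P(H₂))³ / ((0.0290)·(0.0405)) = 12500
P(H₂)³ = 1.52 ⇒ P(H₂) = 1.15 atm

P(H₂) = 1.15 atm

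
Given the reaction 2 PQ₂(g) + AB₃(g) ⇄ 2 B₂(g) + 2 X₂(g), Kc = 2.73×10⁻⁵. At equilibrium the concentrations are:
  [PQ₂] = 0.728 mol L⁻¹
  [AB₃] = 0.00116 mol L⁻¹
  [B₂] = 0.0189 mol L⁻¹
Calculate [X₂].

At equilibrium, Kc = [B₂]²·[X₂]² / ([PQ₂]²·[AB₃]) = 2.73×10⁻⁵.
(0.0189)²·([X₂])² / ((0.728)²·(0.00116)) = 2.73×10⁻⁵
[X₂]² = 4.70×10⁻⁵ ⇒ [X₂] = 0.00685 mol L⁻¹

[X₂] = 0.00685 mol L⁻¹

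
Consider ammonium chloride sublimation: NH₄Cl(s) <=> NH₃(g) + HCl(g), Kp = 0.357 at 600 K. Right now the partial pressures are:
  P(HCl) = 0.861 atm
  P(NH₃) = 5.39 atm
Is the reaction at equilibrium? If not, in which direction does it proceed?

reverse (toward reactants)

(NH₄Cl is a pure solid — omitted from Qp.)
Qp = P(NH₃)·P(HCl) = (5.39)·(0.861) = 4.64
Qp = 4.64 > Kp = 0.357, so the reverse reaction proceeds.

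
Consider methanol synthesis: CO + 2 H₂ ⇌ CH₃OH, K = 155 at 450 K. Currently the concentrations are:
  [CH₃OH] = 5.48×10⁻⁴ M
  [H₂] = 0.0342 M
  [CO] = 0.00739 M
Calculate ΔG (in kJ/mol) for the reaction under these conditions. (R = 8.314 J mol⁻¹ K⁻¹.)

ΔG = -3.34 kJ/mol

Q = [CH₃OH] / ([CO]·[H₂]²) = (5.48×10⁻⁴) / ((0.00739)·(0.0342)²) = 63.4
ΔG = RT ln(Q/K) = (8.314 J mol⁻¹ K⁻¹)(450 K) × ln(63.4/155)
   = (3.741 kJ/mol)(-0.8940) = -3.34 kJ/mol
ΔG < 0, so the forward reaction is spontaneous (proceeds forward).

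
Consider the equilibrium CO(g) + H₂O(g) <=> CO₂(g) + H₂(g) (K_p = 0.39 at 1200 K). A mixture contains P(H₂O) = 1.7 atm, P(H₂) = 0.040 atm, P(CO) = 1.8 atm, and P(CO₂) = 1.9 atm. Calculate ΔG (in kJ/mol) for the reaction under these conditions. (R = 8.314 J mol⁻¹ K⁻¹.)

Q_p = P(CO₂)·P(H₂) / (P(CO)·P(H₂O)) = (1.9)·(0.040) / ((1.8)·(1.7)) = 0.0248
ΔG = RT ln(Q_p/K_p) = (8.314 J mol⁻¹ K⁻¹)(1200 K) × ln(0.0248/0.39)
   = (9.977 kJ/mol)(-2.755) = -27.5 kJ/mol
ΔG < 0, so the forward reaction is spontaneous (proceeds forward).

ΔG = -27.5 kJ/mol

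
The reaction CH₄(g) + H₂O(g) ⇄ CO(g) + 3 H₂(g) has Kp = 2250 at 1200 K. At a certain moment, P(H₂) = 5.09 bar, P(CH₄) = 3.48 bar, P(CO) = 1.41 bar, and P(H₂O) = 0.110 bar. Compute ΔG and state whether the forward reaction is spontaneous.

ΔG = -15.3 kJ/mol; the forward reaction is spontaneous

Qp = P(CO)·P(H₂)³ / (P(CH₄)·P(H₂O)) = (1.41)·(5.09)³ / ((3.48)·(0.110)) = 486
ΔG = RT ln(Qp/Kp) = (8.314 J mol⁻¹ K⁻¹)(1200 K) × ln(486/2250)
   = (9.977 kJ/mol)(-1.532) = -15.3 kJ/mol
ΔG < 0, so the forward reaction is spontaneous (proceeds forward).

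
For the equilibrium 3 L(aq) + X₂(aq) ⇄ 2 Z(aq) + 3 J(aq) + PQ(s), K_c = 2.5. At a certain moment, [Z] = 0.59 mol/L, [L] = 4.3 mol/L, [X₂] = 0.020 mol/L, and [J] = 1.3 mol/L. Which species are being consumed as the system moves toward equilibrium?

L, X₂ (reactants)

(PQ is a pure solid — omitted from Q_c.)
Q_c = [Z]²·[J]³ / ([L]³·[X₂]) = (0.59)²·(1.3)³ / ((4.3)³·(0.020)) = 0.48
Q_c = 0.48 < K_c = 2.5: net forward reaction.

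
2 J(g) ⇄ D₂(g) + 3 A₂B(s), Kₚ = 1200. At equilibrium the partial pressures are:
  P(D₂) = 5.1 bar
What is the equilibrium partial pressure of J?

(A₂B is a pure solid — omitted from Kₚ.)
At equilibrium, Kₚ = P(D₂) / P(J)² = 1200.
(5.1) / (P(J))² = 1200
P(J)² = 0.00425 ⇒ P(J) = 0.065 bar

P(J) = 0.065 bar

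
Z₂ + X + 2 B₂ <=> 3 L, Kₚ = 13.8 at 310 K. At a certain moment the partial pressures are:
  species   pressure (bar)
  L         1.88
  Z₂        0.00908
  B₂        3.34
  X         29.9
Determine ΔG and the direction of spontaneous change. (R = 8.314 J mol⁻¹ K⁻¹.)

ΔG = -4.74 kJ/mol; the forward reaction is spontaneous

Qₚ = P(L)³ / (P(Z₂)·P(X)·P(B₂)²) = (1.88)³ / ((0.00908)·(29.9)·(3.34)²) = 2.19
ΔG = RT ln(Qₚ/Kₚ) = (8.314 J mol⁻¹ K⁻¹)(310 K) × ln(2.19/13.8)
   = (2.577 kJ/mol)(-1.841) = -4.74 kJ/mol
ΔG < 0, so the forward reaction is spontaneous (proceeds forward).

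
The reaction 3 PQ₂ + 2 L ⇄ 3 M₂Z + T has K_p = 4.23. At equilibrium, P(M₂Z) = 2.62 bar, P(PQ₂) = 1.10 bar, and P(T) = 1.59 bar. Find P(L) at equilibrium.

At equilibrium, K_p = P(M₂Z)³·P(T) / (P(PQ₂)³·P(L)²) = 4.23.
(2.62)³·(1.59) / ((1.10)³·(P(L))²) = 4.23
P(L)² = 5.08 ⇒ P(L) = 2.25 bar

P(L) = 2.25 bar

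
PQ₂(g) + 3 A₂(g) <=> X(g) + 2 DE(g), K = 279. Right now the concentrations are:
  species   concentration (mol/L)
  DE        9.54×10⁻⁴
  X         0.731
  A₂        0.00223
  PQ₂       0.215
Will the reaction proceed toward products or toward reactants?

at equilibrium

Q = [X]·[DE]² / ([PQ₂]·[A₂]³) = (0.731)·(9.54×10⁻⁴)² / ((0.215)·(0.00223)³) = 279
Q = 279 = K, so the system is already at equilibrium.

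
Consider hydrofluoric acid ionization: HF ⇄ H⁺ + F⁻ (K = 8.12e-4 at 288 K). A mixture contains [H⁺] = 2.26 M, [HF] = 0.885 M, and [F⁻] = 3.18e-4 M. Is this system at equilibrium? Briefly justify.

Q = [H⁺]·[F⁻] / [HF] = (2.26)·(3.18e-4) / (0.885) = 8.12e-4
Q = 8.12e-4 = K; the system is at equilibrium.

yes, at equilibrium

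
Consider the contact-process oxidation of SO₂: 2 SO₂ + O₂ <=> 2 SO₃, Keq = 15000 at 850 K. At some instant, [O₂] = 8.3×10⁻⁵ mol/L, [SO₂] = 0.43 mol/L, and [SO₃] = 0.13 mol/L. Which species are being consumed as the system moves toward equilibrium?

Q = [SO₃]² / ([SO₂]²·[O₂]) = (0.13)² / ((0.43)²·(8.3×10⁻⁵)) = 1100
Q = 1100 < Keq = 15000: net forward reaction.

SO₂, O₂ (reactants)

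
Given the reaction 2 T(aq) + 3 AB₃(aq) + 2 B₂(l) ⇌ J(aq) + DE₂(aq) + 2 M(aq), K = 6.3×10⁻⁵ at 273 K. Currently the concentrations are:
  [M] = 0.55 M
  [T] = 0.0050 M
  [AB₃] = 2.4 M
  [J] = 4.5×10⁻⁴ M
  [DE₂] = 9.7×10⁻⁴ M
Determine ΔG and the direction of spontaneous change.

(B₂ is a pure liquid — omitted from Q.)
Q = [J]·[DE₂]·[M]² / ([T]²·[AB₃]³) = (4.5×10⁻⁴)·(9.7×10⁻⁴)·(0.55)² / ((0.0050)²·(2.4)³) = 3.82×10⁻⁴
ΔG = RT ln(Q/K) = (8.314 J mol⁻¹ K⁻¹)(273 K) × ln(3.82×10⁻⁴/6.3×10⁻⁵)
   = (2.270 kJ/mol)(1.802) = 4.09 kJ/mol
ΔG > 0, so the forward reaction is non-spontaneous (proceeds in reverse).

ΔG = 4.09 kJ/mol; the forward reaction is non-spontaneous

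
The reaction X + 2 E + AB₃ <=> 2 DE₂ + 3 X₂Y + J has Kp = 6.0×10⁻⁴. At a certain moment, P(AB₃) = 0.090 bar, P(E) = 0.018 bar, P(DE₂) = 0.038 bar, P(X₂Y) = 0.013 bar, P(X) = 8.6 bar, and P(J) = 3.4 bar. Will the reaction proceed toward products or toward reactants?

Qp = P(DE₂)²·P(X₂Y)³·P(J) / (P(X)·P(E)²·P(AB₃)) = (0.038)²·(0.013)³·(3.4) / ((8.6)·(0.018)²·(0.090)) = 4.3×10⁻⁵
Qp = 4.3×10⁻⁵ < Kp = 6.0×10⁻⁴, so the forward reaction proceeds.

forward (toward products)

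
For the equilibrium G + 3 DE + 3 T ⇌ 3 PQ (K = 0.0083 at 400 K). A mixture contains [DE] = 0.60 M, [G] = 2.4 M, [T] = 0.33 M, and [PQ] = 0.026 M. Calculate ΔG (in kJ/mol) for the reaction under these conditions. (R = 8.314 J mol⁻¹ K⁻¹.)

Q = [PQ]³ / ([G]·[DE]³·[T]³) = (0.026)³ / ((2.4)·(0.60)³·(0.33)³) = 9.43×10⁻⁴
ΔG = RT ln(Q/K) = (8.314 J mol⁻¹ K⁻¹)(400 K) × ln(9.43×10⁻⁴/0.0083)
   = (3.326 kJ/mol)(-2.175) = -7.23 kJ/mol
ΔG < 0, so the forward reaction is spontaneous (proceeds forward).

ΔG = -7.23 kJ/mol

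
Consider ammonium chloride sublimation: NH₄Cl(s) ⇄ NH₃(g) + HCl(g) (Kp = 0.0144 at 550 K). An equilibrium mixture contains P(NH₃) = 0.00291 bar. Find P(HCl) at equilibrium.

(NH₄Cl is a pure solid — omitted from Kp.)
At equilibrium, Kp = P(NH₃)·P(HCl) = 0.0144.
(0.00291)·(P(HCl)) = 0.0144
P(HCl) = 4.95 bar

P(HCl) = 4.95 bar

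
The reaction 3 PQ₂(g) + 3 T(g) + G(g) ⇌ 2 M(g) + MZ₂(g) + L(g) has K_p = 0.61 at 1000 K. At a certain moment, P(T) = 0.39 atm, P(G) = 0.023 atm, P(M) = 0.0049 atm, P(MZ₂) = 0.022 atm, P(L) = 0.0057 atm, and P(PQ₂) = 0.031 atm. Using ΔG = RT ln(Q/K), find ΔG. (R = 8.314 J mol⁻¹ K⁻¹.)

ΔG = -17.5 kJ/mol

Q_p = P(M)²·P(MZ₂)·P(L) / (P(PQ₂)³·P(T)³·P(G)) = (0.0049)²·(0.022)·(0.0057) / ((0.031)³·(0.39)³·(0.023)) = 0.0741
ΔG = RT ln(Q_p/K_p) = (8.314 J mol⁻¹ K⁻¹)(1000 K) × ln(0.0741/0.61)
   = (8.314 kJ/mol)(-2.108) = -17.5 kJ/mol
ΔG < 0, so the forward reaction is spontaneous (proceeds forward).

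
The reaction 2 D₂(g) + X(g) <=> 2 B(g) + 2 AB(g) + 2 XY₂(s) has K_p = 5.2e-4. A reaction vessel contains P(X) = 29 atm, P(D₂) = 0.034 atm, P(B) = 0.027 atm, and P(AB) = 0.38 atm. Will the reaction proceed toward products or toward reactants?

(XY₂ is a pure solid — omitted from Q_p.)
Q_p = P(B)²·P(AB)² / (P(D₂)²·P(X)) = (0.027)²·(0.38)² / ((0.034)²·(29)) = 0.0031
Q_p = 0.0031 > K_p = 5.2e-4, so the reverse reaction proceeds.

in the reverse direction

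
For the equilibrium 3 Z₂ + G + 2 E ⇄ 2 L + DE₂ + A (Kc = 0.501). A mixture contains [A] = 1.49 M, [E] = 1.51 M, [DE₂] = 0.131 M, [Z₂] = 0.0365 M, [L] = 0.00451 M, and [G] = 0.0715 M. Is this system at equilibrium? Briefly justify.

yes, at equilibrium

Qc = [L]²·[DE₂]·[A] / ([Z₂]³·[G]·[E]²) = (0.00451)²·(0.131)·(1.49) / ((0.0365)³·(0.0715)·(1.51)²) = 0.501
Qc = 0.501 = Kc; the system is at equilibrium.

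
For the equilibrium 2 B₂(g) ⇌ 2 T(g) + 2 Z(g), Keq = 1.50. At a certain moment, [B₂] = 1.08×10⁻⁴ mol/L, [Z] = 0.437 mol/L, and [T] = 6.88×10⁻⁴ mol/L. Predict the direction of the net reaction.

in the reverse direction

Q = [T]²·[Z]² / [B₂]² = (6.88×10⁻⁴)²·(0.437)² / (1.08×10⁻⁴)² = 7.75
Q = 7.75 > Keq = 1.50, so the reverse reaction proceeds.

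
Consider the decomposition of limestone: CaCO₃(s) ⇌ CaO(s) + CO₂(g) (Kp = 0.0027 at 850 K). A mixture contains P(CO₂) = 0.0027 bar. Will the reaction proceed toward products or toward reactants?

no net change (already at equilibrium)

(CaCO₃, CaO are pure solids — omitted from Qp.)
Qp = P(CO₂) = 0.0027
Qp = 0.0027 = Kp, so the system is already at equilibrium.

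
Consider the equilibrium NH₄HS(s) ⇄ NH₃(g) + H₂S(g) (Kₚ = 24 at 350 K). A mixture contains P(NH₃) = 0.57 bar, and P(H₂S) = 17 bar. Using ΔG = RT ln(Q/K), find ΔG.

ΔG = -2.64 kJ/mol

(NH₄HS is a pure solid — omitted from Qₚ.)
Qₚ = P(NH₃)·P(H₂S) = (0.57)·(17) = 9.69
ΔG = RT ln(Qₚ/Kₚ) = (8.314 J mol⁻¹ K⁻¹)(350 K) × ln(9.69/24)
   = (2.910 kJ/mol)(-0.9070) = -2.64 kJ/mol
ΔG < 0, so the forward reaction is spontaneous (proceeds forward).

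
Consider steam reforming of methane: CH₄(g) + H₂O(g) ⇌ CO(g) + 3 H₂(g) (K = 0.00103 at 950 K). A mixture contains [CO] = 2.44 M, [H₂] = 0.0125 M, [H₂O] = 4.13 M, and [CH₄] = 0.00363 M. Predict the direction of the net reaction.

toward products

Q = [CO]·[H₂]³ / ([CH₄]·[H₂O]) = (2.44)·(0.0125)³ / ((0.00363)·(4.13)) = 3.18e-4
Q = 3.18e-4 < K = 0.00103, so the forward reaction proceeds.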